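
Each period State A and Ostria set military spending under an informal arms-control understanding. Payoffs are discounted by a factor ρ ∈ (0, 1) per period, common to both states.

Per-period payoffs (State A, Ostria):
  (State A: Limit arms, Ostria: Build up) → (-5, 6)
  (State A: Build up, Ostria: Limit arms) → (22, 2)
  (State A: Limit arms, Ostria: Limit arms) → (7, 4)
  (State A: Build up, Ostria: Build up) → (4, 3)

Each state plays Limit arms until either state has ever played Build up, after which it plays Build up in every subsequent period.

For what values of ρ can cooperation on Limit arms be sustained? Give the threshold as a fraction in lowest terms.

5/6

State A: cooperation gives 7 each period; deviation gives 22 once then 4 forever.
  7/(1−ρ) ≥ 22 + 4ρ/(1−ρ) ⇒ ρ ≥ 15/18 = 5/6.
Ostria: cooperation gives 4 each period; deviation gives 6 once then 3 forever.
  ρ ≥ 2/3.
Both must hold, so the binding constraint is State A's: ρ ≥ 5/6.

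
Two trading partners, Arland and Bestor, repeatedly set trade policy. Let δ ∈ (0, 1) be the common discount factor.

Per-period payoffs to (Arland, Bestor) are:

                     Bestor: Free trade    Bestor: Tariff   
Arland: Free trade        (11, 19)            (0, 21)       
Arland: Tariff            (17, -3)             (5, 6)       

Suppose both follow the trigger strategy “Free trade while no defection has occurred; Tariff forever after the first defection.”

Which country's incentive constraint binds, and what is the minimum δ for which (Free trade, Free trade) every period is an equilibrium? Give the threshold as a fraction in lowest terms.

Arland; δ ≥ 1/2

Arland: cooperation gives 11 each period; deviation gives 17 once then 5 forever.
  11/(1−δ) ≥ 17 + 5δ/(1−δ) ⇒ δ ≥ 6/12 = 1/2.
Bestor: cooperation gives 19 each period; deviation gives 21 once then 6 forever.
  δ ≥ 2/15.
Both must hold, so the binding constraint is Arland's: δ ≥ 1/2.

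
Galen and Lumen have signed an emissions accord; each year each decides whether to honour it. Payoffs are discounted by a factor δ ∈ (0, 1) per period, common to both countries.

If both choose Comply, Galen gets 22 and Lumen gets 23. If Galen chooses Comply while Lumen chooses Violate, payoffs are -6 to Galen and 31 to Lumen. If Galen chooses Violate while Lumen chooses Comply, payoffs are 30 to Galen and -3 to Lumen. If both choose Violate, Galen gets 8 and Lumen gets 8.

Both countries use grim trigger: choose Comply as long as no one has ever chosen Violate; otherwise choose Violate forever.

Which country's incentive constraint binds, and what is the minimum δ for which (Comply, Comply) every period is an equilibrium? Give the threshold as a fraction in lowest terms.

Galen's threshold: (30−22)/(30−8) = 4/11.
Lumen's threshold: (31−23)/(31−8) = 8/23.
4/11 > 8/23, so Galen binds and δ* = 4/11.

Galen; δ ≥ 4/11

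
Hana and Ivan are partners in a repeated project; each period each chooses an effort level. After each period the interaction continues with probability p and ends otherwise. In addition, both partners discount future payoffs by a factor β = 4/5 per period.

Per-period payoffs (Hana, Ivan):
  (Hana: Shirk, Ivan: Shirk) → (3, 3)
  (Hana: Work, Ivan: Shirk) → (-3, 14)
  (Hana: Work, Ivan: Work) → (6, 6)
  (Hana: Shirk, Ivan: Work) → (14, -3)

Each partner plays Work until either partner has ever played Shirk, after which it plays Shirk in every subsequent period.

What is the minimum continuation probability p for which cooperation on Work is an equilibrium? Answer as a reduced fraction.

10/11

With continuation probability p and discount β, the effective per-period discount factor is βp.
Grim-trigger IC: βp ≥ (14−6)/(14−3) = 8/11.
So p ≥ (8/11)/(4/5) = 10/11.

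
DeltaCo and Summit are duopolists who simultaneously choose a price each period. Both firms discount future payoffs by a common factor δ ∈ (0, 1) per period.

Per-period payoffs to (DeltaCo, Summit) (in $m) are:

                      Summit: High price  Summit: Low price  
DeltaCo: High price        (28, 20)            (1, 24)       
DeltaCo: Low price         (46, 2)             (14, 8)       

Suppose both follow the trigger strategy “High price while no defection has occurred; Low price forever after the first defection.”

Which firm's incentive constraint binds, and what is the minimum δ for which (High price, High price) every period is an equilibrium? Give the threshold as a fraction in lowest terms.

DeltaCo; δ ≥ 9/16

DeltaCo: cooperation gives 28 each period; deviation gives 46 once then 14 forever.
  28/(1−δ) ≥ 46 + 14δ/(1−δ) ⇒ δ ≥ 18/32 = 9/16.
Summit: cooperation gives 20 each period; deviation gives 24 once then 8 forever.
  δ ≥ 4/16 = 1/4.
Both must hold, so the binding constraint is DeltaCo's: δ ≥ 9/16.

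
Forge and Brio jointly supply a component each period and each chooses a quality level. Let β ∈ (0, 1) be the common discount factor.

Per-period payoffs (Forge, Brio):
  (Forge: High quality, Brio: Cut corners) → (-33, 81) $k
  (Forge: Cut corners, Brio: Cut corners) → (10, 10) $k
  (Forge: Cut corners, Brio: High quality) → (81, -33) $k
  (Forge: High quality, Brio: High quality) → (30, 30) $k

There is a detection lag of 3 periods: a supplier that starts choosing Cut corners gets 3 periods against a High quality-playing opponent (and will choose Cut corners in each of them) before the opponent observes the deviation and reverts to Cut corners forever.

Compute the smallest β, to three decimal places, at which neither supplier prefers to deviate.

0.896

The best deviation is to choose Cut corners for all 3 undetected periods, earning 81 each, then 10 forever once detected.
Deviation value: 81(1−β^3)/(1−β) + 10β^3/(1−β); cooperation value: 30/(1−β).
IC: 30 ≥ 81(1−β^3) + 10β^3 = 81 − 71β^3.
So β^3 ≥ 51/71, giving β ≥ (51/71)^(1/3) ≈ 0.896.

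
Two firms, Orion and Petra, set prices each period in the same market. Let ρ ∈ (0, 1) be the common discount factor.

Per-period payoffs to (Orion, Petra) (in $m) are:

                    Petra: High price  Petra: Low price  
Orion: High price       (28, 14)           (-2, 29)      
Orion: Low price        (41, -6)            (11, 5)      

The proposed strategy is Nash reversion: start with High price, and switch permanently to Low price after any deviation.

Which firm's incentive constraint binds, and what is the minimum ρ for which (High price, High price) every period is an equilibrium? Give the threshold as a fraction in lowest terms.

Petra; ρ ≥ 5/8

Orion: cooperation gives 28 each period; deviation gives 41 once then 11 forever.
  28/(1−ρ) ≥ 41 + 11ρ/(1−ρ) ⇒ ρ ≥ 13/30.
Petra: cooperation gives 14 each period; deviation gives 29 once then 5 forever.
  ρ ≥ 15/24 = 5/8.
Both must hold, so the binding constraint is Petra's: ρ ≥ 5/8.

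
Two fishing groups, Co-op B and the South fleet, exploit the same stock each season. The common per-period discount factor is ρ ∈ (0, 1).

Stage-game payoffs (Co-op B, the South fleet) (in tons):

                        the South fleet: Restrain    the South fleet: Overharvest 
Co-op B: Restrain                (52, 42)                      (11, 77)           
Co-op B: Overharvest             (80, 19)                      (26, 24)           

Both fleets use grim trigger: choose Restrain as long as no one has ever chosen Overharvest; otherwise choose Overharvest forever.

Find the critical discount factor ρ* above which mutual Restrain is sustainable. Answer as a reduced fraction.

35/53

For Co-op B: deviation gain 80−52 = 28, per-period punishment loss 52−26 = 26. IC gives ρ ≥ 28/54 = 14/27.
For the South fleet: gain 35, loss 18 per period, so ρ ≥ 35/53.
The tighter constraint is the South fleet's, so cooperation needs ρ ≥ 35/53.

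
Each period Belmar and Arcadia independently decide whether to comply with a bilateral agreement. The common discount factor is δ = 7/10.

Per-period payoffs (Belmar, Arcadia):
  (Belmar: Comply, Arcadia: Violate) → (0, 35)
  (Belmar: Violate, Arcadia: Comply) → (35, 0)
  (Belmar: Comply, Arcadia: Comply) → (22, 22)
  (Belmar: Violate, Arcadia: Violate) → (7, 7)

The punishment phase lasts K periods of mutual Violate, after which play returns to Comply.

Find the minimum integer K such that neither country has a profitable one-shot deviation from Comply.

2

Need Σ_{k=1}^{K} δ^k ≥ (35−22)/(22−7) = 0.8667 at δ = 7/10.
At K = 1 the sum is 0.7000 < 0.8667; at K = 2 it is 1.1900 ≥ 0.8667.
So the minimum punishment length is K = 2.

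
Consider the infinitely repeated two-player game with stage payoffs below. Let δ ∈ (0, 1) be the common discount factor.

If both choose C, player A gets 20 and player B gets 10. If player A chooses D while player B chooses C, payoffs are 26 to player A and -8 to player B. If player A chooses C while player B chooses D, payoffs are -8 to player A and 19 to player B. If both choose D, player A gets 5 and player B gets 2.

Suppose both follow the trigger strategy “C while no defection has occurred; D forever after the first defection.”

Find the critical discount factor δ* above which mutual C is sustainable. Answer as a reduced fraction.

For player A: deviation gain 26−20 = 6, per-period punishment loss 20−5 = 15. IC gives δ ≥ 6/21 = 2/7.
For player B: gain 9, loss 8 per period, so δ ≥ 9/17.
The tighter constraint is player B's, so cooperation needs δ ≥ 9/17.

9/17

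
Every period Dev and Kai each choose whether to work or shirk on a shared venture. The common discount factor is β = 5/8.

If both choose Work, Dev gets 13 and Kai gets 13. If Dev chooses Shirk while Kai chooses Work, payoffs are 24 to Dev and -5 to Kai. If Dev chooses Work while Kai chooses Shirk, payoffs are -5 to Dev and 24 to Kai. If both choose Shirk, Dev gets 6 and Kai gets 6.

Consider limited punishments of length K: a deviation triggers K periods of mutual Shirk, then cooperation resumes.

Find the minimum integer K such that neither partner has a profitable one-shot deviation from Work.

IC: β(1−β^K)/(1−β) ≥ (24−13)/(13−6) = 11/7.
With β = 5/8: need 1 − β^K ≥ 11/7·(1−5/8)/(5/8), i.e. β^K ≤ 0.0571.
Since (5/8)^6 = 0.0596 and (5/8)^7 = 0.0373, the smallest such K is 7.

7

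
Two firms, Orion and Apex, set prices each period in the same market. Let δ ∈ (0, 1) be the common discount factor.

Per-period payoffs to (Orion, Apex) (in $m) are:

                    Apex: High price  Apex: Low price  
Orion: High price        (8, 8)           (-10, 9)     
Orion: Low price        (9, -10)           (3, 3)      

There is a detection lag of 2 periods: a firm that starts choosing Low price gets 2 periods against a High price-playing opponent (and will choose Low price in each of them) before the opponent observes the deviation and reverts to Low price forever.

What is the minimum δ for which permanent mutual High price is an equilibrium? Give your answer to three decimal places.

The best deviation is to choose Low price for all 2 undetected periods, earning 9 each, then 3 forever once detected.
Deviation value: 9(1−δ^2)/(1−δ) + 3δ^2/(1−δ); cooperation value: 8/(1−δ).
IC: 8 ≥ 9(1−δ^2) + 3δ^2 = 9 − 6δ^2.
So δ^2 ≥ 1/6, giving δ ≥ (1/6)^(1/2) ≈ 0.408.

0.408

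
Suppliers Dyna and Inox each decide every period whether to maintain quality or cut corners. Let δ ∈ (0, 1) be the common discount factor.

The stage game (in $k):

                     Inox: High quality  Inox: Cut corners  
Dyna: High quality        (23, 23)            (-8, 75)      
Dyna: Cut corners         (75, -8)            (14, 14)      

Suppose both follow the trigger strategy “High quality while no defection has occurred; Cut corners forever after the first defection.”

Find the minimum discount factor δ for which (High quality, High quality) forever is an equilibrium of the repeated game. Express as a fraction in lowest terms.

52/61

Cooperation forever yields 23 each period: 23/(1−δ).
Deviating yields 75 once, then 14 forever: 75 + 14δ/(1−δ).
No profitable deviation requires 23/(1−δ) ≥ 75 + 14δ/(1−δ).
Multiplying by (1−δ): 23 ≥ 75(1−δ) + 14δ = 75 − 61δ.
So 61δ ≥ 52, i.e. δ ≥ 52/61.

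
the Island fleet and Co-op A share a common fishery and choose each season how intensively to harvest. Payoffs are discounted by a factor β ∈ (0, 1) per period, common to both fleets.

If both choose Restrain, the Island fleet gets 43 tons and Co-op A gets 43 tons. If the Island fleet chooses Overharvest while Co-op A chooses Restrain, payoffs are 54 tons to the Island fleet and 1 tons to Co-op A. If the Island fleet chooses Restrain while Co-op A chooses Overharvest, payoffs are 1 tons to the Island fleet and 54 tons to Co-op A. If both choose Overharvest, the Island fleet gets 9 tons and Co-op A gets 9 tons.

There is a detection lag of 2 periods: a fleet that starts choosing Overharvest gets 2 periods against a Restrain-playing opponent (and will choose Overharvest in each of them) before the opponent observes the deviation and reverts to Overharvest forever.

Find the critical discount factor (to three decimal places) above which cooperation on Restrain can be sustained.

Deviating for the 2 undetected periods gains 54−43 = 11 per period over cooperation, then loses 43−9 = 34 per period forever once punishment starts.
Gain: 11(1 + β + … + β^1); loss: 34·β^2/(1−β).
No profitable deviation ⇔ 11(1−β^2) ≤ 34·β^2, i.e. β^2 ≥ 11/(11+34) = 11/45.
Hence β ≥ (11/45)^(1/2) ≈ 0.494.

0.494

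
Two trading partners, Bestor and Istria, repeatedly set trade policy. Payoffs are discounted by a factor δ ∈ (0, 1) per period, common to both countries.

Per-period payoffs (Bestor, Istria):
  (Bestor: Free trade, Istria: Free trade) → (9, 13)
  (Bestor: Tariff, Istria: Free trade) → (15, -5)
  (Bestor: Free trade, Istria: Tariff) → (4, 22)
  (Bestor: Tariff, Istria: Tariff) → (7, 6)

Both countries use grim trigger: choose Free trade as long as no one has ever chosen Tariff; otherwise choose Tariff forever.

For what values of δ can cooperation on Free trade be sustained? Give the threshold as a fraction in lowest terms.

3/4

Bestor's threshold: (15−9)/(15−7) = 3/4.
Istria's threshold: (22−13)/(22−6) = 9/16.
3/4 > 9/16, so Bestor binds and δ* = 3/4.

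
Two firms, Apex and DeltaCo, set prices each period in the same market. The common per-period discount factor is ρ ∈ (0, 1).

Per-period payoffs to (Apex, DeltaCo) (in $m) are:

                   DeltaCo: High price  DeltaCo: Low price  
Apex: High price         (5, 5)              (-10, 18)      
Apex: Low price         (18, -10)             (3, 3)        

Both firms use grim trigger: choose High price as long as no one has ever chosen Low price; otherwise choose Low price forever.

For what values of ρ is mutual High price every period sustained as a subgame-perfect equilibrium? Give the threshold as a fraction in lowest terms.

13/15

Cooperation forever yields 5 each period: 5/(1−ρ).
Deviating yields 18 once, then 3 forever: 18 + 3ρ/(1−ρ).
No profitable deviation requires 5/(1−ρ) ≥ 18 + 3ρ/(1−ρ).
Multiplying by (1−ρ): 5 ≥ 18(1−ρ) + 3ρ = 18 − 15ρ.
So 15ρ ≥ 13, i.e. ρ ≥ 13/15.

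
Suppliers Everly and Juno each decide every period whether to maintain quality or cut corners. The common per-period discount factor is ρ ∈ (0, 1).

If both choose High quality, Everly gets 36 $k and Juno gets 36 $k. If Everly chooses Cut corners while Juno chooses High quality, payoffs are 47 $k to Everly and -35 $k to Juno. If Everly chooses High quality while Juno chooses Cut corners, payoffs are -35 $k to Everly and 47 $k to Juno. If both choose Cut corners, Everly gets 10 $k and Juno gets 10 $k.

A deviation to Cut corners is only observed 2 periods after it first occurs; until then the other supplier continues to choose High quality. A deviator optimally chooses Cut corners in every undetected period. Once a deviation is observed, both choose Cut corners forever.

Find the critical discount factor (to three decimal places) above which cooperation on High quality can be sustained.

Deviating for the 2 undetected periods gains 47−36 = 11 per period over cooperation, then loses 36−10 = 26 per period forever once punishment starts.
Gain: 11(1 + ρ + … + ρ^1); loss: 26·ρ^2/(1−ρ).
No profitable deviation ⇔ 11(1−ρ^2) ≤ 26·ρ^2, i.e. ρ^2 ≥ 11/(11+26) = 11/37.
Hence ρ ≥ (11/37)^(1/2) ≈ 0.545.

0.545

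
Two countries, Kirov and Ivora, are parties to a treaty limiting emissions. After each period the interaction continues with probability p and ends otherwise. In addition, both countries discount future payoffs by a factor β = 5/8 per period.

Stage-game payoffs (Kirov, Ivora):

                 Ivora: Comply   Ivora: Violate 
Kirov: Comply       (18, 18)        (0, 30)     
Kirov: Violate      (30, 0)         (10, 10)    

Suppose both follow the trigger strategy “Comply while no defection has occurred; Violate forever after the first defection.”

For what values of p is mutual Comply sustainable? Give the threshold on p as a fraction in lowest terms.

24/25

Expected continuation weight on next period's payoff is β·p = 5/8·p, which plays the role of the discount factor.
Cooperation requires 5/8·p ≥ (30−18)/(30−10) = 3/5, hence p ≥ 24/25.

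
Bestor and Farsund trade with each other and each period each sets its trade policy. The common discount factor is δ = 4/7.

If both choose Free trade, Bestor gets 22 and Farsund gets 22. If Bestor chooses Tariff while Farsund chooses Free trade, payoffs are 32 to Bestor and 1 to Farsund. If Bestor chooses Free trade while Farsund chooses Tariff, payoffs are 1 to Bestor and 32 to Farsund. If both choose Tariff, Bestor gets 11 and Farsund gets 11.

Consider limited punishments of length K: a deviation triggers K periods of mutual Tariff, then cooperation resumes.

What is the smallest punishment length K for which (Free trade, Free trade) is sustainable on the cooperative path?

3

IC: δ(1−δ^K)/(1−δ) ≥ (32−22)/(22−11) = 10/11.
With δ = 4/7: need 1 − δ^K ≥ 10/11·(1−4/7)/(4/7), i.e. δ^K ≤ 0.3182.
Since (4/7)^2 = 0.3265 and (4/7)^3 = 0.1866, the smallest such K is 3.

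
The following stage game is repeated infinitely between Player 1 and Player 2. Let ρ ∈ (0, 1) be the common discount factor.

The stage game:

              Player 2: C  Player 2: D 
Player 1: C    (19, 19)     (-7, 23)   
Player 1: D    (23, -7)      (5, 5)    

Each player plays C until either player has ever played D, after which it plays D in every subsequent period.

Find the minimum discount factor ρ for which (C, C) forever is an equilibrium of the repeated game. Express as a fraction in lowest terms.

19/(1−ρ) ≥ 23 + 5ρ/(1−ρ)
19 ≥ 23 − 18ρ
ρ ≥ 4/18 = 2/9.

2/9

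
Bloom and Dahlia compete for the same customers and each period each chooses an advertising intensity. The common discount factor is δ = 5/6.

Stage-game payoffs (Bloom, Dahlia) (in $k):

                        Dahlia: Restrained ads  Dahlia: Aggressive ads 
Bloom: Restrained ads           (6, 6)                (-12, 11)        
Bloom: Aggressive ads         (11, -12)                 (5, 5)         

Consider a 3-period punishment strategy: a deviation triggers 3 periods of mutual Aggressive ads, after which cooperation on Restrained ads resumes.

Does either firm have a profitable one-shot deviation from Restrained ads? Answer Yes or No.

Yes

IC: δ+…+δ^3 ≥ (11−6)/(6−5) = 5.
At δ = 5/6: partial sum = 2.1065 < 5.0000. Cooperation not sustainable.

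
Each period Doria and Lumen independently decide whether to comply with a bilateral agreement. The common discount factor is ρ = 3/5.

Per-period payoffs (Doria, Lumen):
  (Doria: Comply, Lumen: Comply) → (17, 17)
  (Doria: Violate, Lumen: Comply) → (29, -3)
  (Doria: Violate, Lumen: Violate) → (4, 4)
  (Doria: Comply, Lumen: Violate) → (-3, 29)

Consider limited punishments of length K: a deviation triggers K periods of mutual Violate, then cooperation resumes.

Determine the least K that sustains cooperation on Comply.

2

IC: ρ(1−ρ^K)/(1−ρ) ≥ (29−17)/(17−4) = 12/13.
With ρ = 3/5: need 1 − ρ^K ≥ 12/13·(1−3/5)/(3/5), i.e. ρ^K ≤ 0.3846.
Since (3/5)^1 = 0.6000 and (3/5)^2 = 0.3600, the smallest such K is 2.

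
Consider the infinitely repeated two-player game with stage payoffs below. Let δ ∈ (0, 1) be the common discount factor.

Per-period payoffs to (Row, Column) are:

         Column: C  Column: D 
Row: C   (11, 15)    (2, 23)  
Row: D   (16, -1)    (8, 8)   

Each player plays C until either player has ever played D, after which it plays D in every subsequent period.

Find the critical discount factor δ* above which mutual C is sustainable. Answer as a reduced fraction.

5/8

Row: cooperation gives 11 each period; deviation gives 16 once then 8 forever.
  11/(1−δ) ≥ 16 + 8δ/(1−δ) ⇒ δ ≥ 5/8.
Column: cooperation gives 15 each period; deviation gives 23 once then 8 forever.
  δ ≥ 8/15.
Both must hold, so the binding constraint is Row's: δ ≥ 5/8.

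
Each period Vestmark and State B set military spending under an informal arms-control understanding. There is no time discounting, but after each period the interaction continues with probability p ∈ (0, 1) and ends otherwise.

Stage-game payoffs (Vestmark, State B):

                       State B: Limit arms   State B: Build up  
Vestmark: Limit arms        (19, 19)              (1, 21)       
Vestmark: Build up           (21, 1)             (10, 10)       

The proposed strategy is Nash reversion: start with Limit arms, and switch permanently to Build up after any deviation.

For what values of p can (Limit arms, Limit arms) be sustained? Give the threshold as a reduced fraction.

Expected cooperation value is 19 + p·19 + p²·19 + … = 19/(1−p); deviation gives 21 + p·10/(1−p).
19 ≥ 21(1−p) + 10p ⇒ 11p ≥ 2 ⇒ p ≥ 2/11.

2/11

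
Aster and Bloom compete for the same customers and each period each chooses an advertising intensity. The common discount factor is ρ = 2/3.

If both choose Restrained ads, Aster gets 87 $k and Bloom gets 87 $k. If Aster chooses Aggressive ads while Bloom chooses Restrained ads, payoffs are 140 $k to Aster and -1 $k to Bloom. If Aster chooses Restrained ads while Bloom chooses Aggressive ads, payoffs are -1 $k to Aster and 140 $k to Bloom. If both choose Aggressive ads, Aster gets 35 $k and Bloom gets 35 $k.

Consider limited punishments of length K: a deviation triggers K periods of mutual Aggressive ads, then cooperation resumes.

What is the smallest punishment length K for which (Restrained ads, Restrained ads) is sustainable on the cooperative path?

2

Need Σ_{k=1}^{K} ρ^k ≥ (140−87)/(87−35) = 1.0192 at ρ = 2/3.
At K = 1 the sum is 0.6667 < 1.0192; at K = 2 it is 1.1111 ≥ 1.0192.
So the minimum punishment length is K = 2.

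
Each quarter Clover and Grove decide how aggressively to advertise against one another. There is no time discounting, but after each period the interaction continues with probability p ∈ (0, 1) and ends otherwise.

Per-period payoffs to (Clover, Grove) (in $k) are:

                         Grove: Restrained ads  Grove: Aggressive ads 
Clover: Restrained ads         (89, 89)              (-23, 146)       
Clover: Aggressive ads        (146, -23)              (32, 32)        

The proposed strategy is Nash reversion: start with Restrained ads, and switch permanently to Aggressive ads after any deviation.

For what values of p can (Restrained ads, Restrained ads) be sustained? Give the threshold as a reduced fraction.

1/2

Expected cooperation value is 89 + p·89 + p²·89 + … = 89/(1−p); deviation gives 146 + p·32/(1−p).
89 ≥ 146(1−p) + 32p ⇒ 114p ≥ 57 ⇒ p ≥ 57/114 = 1/2.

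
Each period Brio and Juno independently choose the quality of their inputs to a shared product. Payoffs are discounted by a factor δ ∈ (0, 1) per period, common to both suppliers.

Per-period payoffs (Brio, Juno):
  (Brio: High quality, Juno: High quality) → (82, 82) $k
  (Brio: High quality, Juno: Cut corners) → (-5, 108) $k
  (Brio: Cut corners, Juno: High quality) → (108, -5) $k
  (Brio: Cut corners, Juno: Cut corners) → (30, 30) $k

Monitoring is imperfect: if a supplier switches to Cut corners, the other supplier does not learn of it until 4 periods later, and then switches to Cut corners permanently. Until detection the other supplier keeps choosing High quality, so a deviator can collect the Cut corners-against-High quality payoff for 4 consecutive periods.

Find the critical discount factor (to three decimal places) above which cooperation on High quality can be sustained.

Deviating for the 4 undetected periods gains 108−82 = 26 per period over cooperation, then loses 82−30 = 52 per period forever once punishment starts.
Gain: 26(1 + δ + … + δ^3); loss: 52·δ^4/(1−δ).
No profitable deviation ⇔ 26(1−δ^4) ≤ 52·δ^4, i.e. δ^4 ≥ 26/(26+52) = 1/3.
Hence δ ≥ (1/3)^(1/4) ≈ 0.760.

0.760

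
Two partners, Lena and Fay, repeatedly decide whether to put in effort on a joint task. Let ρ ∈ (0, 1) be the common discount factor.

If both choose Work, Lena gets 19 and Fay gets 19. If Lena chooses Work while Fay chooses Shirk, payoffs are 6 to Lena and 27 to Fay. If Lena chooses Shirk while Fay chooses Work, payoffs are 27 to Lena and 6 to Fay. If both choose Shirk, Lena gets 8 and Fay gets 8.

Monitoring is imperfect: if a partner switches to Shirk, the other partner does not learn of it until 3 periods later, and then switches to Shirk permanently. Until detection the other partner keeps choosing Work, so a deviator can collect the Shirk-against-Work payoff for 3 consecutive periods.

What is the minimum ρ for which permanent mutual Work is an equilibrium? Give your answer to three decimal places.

Deviating for the 3 undetected periods gains 27−19 = 8 per period over cooperation, then loses 19−8 = 11 per period forever once punishment starts.
Gain: 8(1 + ρ + … + ρ^2); loss: 11·ρ^3/(1−ρ).
No profitable deviation ⇔ 8(1−ρ^3) ≤ 11·ρ^3, i.e. ρ^3 ≥ 8/(8+11) = 8/19.
Hence ρ ≥ (8/19)^(1/3) ≈ 0.750.

0.750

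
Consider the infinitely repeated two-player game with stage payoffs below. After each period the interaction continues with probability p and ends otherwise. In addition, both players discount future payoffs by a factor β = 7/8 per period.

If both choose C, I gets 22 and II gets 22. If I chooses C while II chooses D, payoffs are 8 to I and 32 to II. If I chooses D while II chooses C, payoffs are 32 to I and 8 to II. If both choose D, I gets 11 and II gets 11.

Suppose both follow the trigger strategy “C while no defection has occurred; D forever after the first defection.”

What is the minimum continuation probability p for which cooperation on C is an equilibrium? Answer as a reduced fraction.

With continuation probability p and discount β, the effective per-period discount factor is βp.
Grim-trigger IC: βp ≥ (32−22)/(32−11) = 10/21.
So p ≥ (10/21)/(7/8) = 80/147.

80/147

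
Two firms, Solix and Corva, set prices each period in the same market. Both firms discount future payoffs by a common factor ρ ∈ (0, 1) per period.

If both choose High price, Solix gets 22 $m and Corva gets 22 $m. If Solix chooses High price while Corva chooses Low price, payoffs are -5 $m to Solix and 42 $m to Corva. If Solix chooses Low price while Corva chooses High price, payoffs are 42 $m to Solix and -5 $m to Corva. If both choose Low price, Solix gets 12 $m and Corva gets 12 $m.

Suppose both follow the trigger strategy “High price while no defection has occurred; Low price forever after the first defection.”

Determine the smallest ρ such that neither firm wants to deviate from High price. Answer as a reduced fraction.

22/(1−ρ) ≥ 42 + 12ρ/(1−ρ)
22 ≥ 42 − 30ρ
ρ ≥ 20/30 = 2/3.

2/3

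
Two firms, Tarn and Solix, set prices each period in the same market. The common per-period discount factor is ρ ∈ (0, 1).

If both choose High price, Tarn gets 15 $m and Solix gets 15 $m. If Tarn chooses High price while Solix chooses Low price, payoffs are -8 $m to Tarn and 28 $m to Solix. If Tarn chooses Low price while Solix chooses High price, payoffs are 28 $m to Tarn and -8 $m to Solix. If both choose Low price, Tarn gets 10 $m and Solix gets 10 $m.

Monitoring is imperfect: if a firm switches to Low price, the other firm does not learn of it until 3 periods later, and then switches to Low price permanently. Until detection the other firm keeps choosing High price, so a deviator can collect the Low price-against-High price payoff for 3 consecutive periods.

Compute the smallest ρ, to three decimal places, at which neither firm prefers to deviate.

0.897

A deviator earns 28 for 3 periods, then 10 forever; cooperating earns 15 forever. Multiplying the IC by (1−ρ):
15 ≥ 28(1−ρ^3) + 10ρ^3, so 18·ρ^3 ≥ 13 and ρ^3 ≥ 13/18.
ρ ≥ (13/18)^(1/3) ≈ 0.897.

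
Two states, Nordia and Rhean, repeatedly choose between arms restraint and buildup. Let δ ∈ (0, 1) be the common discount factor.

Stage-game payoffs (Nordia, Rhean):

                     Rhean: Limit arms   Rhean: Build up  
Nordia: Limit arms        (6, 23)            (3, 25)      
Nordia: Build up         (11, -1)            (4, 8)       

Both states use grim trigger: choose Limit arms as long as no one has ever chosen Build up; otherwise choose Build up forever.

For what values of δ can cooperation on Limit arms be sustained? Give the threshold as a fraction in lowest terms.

Nordia's threshold: (11−6)/(11−4) = 5/7.
Rhean's threshold: (25−23)/(25−8) = 2/17.
5/7 > 2/17, so Nordia binds and δ* = 5/7.

5/7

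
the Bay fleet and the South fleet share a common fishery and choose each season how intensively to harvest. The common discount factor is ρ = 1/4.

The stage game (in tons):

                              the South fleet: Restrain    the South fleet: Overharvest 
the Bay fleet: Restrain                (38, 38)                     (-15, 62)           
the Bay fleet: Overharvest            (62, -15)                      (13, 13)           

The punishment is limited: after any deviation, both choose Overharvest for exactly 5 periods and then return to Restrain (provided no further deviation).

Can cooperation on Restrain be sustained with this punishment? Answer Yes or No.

Comparing payoff streams over the 6 periods until play realigns: cooperate → 38(1+ρ+…+ρ^5); deviate → 62 + 13(ρ+…+ρ^5).
Cooperation is sustained iff (38−13)(ρ+…+ρ^5) ≥ 62−38.
ρ+…+ρ^5 = 1/4·(1−(1/4)^5)/(1−1/4) = 0.3330, and (62−38)/(38−13) = 0.9600.
0.3330 < 0.9600, so cooperation is not sustainable.

No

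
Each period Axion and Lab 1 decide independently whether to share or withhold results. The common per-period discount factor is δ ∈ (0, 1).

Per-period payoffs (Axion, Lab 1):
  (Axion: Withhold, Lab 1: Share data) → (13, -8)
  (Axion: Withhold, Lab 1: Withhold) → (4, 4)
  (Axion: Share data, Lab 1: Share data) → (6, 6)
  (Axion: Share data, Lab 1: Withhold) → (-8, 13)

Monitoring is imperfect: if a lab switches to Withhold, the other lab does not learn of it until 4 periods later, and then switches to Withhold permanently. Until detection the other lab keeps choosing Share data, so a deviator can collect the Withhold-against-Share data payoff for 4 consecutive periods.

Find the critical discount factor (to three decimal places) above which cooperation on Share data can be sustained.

A deviator earns 13 for 4 periods, then 4 forever; cooperating earns 6 forever. Multiplying the IC by (1−δ):
6 ≥ 13(1−δ^4) + 4δ^4, so 9·δ^4 ≥ 7 and δ^4 ≥ 7/9.
δ ≥ (7/9)^(1/4) ≈ 0.939.

0.939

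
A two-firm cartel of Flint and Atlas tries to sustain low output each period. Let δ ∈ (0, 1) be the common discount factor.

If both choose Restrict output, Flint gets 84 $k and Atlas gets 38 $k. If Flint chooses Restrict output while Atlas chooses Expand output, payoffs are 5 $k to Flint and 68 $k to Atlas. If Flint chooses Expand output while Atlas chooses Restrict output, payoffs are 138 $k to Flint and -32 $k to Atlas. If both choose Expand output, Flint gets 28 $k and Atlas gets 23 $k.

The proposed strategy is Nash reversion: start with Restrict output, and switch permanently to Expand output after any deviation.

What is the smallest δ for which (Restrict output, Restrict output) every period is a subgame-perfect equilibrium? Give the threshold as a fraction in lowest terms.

2/3

Flint's threshold: (138−84)/(138−28) = 27/55.
Atlas's threshold: (68−38)/(68−23) = 2/3.
27/55 < 2/3, so Atlas binds and δ* = 2/3.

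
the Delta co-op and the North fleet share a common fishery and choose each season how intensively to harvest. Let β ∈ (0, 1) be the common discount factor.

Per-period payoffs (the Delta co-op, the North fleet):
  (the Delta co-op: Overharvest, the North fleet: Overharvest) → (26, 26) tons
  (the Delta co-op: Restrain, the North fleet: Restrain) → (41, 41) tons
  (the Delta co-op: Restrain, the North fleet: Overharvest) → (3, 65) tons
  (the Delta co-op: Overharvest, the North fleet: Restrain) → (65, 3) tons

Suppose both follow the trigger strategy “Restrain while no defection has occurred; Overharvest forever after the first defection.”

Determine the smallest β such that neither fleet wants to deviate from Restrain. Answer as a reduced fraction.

8/13

Cooperation forever yields 41 each period: 41/(1−β).
Deviating yields 65 once, then 26 forever: 65 + 26β/(1−β).
No profitable deviation requires 41/(1−β) ≥ 65 + 26β/(1−β).
Multiplying by (1−β): 41 ≥ 65(1−β) + 26β = 65 − 39β.
So 39β ≥ 24, i.e. β ≥ 24/39 = 8/13.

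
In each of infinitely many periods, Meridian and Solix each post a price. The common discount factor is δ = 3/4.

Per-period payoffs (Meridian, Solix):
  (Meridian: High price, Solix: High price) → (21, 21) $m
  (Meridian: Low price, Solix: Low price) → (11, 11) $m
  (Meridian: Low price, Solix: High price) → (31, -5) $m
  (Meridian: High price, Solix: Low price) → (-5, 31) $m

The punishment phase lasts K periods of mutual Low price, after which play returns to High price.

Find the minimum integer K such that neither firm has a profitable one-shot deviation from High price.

No profitable deviation requires (21−11)(δ+…+δ^K) ≥ 31−21, i.e. δ+…+δ^K ≥ 1 ≈ 1.0000.
With δ = 3/4, the partial sums are K=1: 0.7500, K=2: 1.3125.
K = 2 is the first length at which the sum reaches 1.0000.

2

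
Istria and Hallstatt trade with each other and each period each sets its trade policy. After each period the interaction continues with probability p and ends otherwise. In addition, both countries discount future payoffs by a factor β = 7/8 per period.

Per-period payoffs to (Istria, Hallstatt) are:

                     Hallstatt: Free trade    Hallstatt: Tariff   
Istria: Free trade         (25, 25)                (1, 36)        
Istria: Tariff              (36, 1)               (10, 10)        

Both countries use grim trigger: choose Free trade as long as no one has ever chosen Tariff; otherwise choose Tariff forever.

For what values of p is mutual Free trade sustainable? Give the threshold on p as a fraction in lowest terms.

44/91

With continuation probability p and discount β, the effective per-period discount factor is βp.
Grim-trigger IC: βp ≥ (36−25)/(36−10) = 11/26.
So p ≥ (11/26)/(7/8) = 44/91.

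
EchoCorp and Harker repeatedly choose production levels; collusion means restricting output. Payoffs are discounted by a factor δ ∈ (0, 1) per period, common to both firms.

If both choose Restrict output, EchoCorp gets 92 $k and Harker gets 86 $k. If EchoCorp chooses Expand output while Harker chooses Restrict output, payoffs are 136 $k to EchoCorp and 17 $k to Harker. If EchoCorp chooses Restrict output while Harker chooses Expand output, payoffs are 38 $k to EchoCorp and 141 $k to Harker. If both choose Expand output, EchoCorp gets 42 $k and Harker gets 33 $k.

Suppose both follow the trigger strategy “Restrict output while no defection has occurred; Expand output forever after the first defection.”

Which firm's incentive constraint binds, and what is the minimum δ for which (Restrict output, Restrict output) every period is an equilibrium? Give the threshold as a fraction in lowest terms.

Harker; δ ≥ 55/108

For EchoCorp: deviation gain 136−92 = 44, per-period punishment loss 92−42 = 50. IC gives δ ≥ 44/94 = 22/47.
For Harker: gain 55, loss 53 per period, so δ ≥ 55/108.
The tighter constraint is Harker's, so cooperation needs δ ≥ 55/108.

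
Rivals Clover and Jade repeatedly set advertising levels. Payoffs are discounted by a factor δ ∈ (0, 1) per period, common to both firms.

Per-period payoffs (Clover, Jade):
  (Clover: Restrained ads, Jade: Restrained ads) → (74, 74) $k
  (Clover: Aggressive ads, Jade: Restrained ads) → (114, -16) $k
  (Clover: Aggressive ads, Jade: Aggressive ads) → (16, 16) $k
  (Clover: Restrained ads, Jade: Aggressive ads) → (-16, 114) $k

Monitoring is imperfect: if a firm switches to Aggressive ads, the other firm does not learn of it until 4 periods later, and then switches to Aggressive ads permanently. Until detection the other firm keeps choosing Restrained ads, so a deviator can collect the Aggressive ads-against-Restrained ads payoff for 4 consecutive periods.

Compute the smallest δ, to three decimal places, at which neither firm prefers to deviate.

A deviator earns 114 for 4 periods, then 16 forever; cooperating earns 74 forever. Multiplying the IC by (1−δ):
74 ≥ 114(1−δ^4) + 16δ^4, so 98·δ^4 ≥ 40 and δ^4 ≥ 20/49.
δ ≥ (20/49)^(1/4) ≈ 0.799.

0.799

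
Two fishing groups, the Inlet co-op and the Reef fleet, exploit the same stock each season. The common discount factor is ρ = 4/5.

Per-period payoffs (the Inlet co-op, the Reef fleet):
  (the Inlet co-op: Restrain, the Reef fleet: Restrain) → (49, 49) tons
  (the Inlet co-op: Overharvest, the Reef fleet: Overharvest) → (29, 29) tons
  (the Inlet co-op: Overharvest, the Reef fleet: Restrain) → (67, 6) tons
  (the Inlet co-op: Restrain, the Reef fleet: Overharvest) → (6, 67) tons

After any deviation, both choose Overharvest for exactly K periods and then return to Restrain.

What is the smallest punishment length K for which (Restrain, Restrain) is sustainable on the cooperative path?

IC: ρ(1−ρ^K)/(1−ρ) ≥ (67−49)/(49−29) = 9/10.
With ρ = 4/5: need 1 − ρ^K ≥ 9/10·(1−4/5)/(4/5), i.e. ρ^K ≤ 0.7750.
Since (4/5)^1 = 0.8000 and (4/5)^2 = 0.6400, the smallest such K is 2.

2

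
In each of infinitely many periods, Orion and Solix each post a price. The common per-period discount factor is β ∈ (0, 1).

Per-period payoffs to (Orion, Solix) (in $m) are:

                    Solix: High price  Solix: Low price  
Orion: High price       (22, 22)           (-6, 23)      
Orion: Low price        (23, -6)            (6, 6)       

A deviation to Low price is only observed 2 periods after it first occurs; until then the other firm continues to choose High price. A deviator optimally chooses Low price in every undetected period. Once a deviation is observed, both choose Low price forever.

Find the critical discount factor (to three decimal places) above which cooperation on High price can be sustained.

The best deviation is to choose Low price for all 2 undetected periods, earning 23 each, then 6 forever once detected.
Deviation value: 23(1−β^2)/(1−β) + 6β^2/(1−β); cooperation value: 22/(1−β).
IC: 22 ≥ 23(1−β^2) + 6β^2 = 23 − 17β^2.
So β^2 ≥ 1/17, giving β ≥ (1/17)^(1/2) ≈ 0.243.

0.243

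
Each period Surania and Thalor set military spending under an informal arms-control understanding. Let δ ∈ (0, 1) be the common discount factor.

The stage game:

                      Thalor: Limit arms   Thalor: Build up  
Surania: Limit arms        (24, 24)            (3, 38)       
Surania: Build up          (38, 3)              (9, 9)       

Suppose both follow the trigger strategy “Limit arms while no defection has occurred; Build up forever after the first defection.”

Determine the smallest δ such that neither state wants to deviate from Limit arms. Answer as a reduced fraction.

Cooperation forever yields 24 each period: 24/(1−δ).
Deviating yields 38 once, then 9 forever: 38 + 9δ/(1−δ).
No profitable deviation requires 24/(1−δ) ≥ 38 + 9δ/(1−δ).
Multiplying by (1−δ): 24 ≥ 38(1−δ) + 9δ = 38 − 29δ.
So 29δ ≥ 14, i.e. δ ≥ 14/29.

14/29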